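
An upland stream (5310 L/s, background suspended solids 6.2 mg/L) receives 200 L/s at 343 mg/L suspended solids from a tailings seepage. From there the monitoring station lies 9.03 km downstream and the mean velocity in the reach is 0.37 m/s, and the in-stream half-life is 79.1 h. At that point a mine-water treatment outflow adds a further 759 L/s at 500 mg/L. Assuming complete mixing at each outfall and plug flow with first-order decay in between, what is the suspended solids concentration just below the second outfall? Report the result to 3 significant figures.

75.8 mg/L

Mixed concentration C = ΣQC/ΣQ = (5310·6.200 + 200.0·343.0) / 5510 = 101500/5510 = 18.43 mg/L; combined flow 5510 L/s.
Travel time t = 9.03·1000 / 0.37 = 24410 s = 6.779 h.
Half-life 79.1 h → k = ln 2 / 79.1 = 0.008763 h⁻¹ = 0.2103 d⁻¹.
Decay over the reach: 18.43·exp(−kt) = 18.43·0.9423 = 17.36 mg/L.
At the second outfall, C = (5510·17.36 + 759.0·500.0) / (5510 + 759.0) = 75.80 mg/L.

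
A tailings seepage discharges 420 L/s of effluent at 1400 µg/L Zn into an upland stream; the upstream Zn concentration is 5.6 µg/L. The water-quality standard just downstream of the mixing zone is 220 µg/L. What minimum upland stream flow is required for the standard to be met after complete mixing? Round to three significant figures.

Set C_mix = 220: (Q·5.600 + 420.0·1400) / (Q + 420.0) = 220
→ Q = 420.0·(1400 − 220)/(220 − 5.600) = 2312 L/s.

2310 L/s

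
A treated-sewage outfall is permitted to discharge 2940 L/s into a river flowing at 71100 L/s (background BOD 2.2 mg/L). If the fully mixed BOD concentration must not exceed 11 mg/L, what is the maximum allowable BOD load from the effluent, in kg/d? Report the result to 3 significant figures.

56900 kg/d

Mass balance at the limit: 71100·2.200 + 2940·Cₑ = 74040·11 → Cₑ = 223.8 mg/L.
2940 L/s = 2.940 m³/s. Load = 2.940 m³/s × 223.8 g/m³ × 86 400 s/d = 56850 kg/d.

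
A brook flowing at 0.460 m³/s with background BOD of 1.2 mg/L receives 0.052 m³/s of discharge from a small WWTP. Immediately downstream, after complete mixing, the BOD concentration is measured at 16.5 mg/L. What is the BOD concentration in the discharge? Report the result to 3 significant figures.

152 mg/L

Mass balance: 0.4600·1.200 + 0.05200·Cₑ = 0.5120·16.50
→ Cₑ = (0.5120·16.50 − 0.4600·1.200) / 0.05200 = 151.8 mg/L.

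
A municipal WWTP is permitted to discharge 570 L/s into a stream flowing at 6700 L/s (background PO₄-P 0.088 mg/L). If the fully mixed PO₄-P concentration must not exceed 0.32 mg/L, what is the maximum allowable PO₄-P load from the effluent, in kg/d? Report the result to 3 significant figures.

Mass balance at the limit: 6700·0.08800 + 570.0·Cₑ = 7270·0.32 → Cₑ = 3.047 mg/L.
570.0 L/s = 0.5700 m³/s. Load = 0.5700 m³/s × 3.047 g/m³ × 86 400 s/d = 150.1 kg/d.

150 kg/d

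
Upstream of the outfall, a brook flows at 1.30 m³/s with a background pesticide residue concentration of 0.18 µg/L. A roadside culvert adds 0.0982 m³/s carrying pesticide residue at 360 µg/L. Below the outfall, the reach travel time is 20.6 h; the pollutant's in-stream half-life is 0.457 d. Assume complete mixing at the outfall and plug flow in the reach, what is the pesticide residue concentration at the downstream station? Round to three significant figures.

6.92 µg/L

Flow-weighted average: C = (1.300·0.1800 + 0.09820·360.0) / 1.398 = 35.59/1.398 = 25.45 µg/L.
Half-life 0.457 d → k = ln 2 / 0.457 = 1.517 d⁻¹.
Decay over the reach: 25.45·exp(−kt) = 25.45·0.2720 = 6.923 µg/L.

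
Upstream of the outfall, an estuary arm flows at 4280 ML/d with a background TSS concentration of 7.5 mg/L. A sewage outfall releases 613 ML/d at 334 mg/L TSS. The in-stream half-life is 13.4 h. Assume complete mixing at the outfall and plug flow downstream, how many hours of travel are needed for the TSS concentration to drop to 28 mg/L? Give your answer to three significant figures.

Mixed concentration C = ΣQC/ΣQ = (4280·7.500 + 613.0·334.0) / 4893 = 236800/4893 = 48.40 mg/L.
Half-life 13.4 h → k = ln 2 / 13.4 = 0.05173 h⁻¹ = 1.241 d⁻¹.
48.40·exp(−k·t) = 28 → t = ln(48.40/28)/k = 38100 s = 10.58 h.

10.6 h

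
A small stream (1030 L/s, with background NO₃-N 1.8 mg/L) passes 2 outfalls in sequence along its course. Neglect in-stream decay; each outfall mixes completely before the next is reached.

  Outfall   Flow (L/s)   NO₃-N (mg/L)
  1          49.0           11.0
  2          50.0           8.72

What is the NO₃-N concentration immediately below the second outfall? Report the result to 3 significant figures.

After outfall 1: Q = 1030 + 49.00 = 1079 L/s; C = (1030·1.800 + 49.00·11.00)/1079 = 2.218 mg/L.
After outfall 2: Q = 1079 + 50.00 = 1129 L/s; C = (1079·2.218 + 50.00·8.720)/1129 = 2.506 mg/L.

2.51 mg/L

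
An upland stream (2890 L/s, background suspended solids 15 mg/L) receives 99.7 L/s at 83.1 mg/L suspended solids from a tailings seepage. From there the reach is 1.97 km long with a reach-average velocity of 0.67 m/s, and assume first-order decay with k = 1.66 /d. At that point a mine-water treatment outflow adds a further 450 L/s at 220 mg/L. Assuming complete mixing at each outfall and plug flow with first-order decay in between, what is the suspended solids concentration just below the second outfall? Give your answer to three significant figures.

43.0 mg/L

Conservation of mass: C = (2890·15.00 + 99.70·83.10) / 2990 = 51640/2990 = 17.27 mg/L; combined flow 2990 L/s.
Travel time t = 1.97·1000 / 0.67 = 2940 s = 0.8167 h.
Applying C = C₀e^(−kt): 17.27 × 0.9451 = 16.32 mg/L.
Second outfall: C = (2990·16.32 + 450.0·220.0)/3440 = 42.97 mg/L.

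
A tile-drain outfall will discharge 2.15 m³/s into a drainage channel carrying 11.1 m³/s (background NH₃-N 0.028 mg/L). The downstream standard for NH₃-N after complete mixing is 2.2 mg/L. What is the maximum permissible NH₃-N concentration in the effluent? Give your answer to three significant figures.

13.4 mg/L

At the limit, (Qr·Cr + Qe·Cₑ)/(Qr + Qe) = 2.2:
Cₑ = (13.25·2.2 − 11.10·0.02800) / 2.150 = 13.41 mg/L.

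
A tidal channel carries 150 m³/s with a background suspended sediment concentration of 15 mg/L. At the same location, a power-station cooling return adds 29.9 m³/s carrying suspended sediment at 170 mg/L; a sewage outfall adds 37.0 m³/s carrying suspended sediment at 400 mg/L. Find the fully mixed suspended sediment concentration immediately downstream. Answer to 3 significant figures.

102 mg/L

Mixed concentration C = ΣQC/ΣQ = (150.0·15.00 + 29.90·170.0 + 37.00·400.0) / 216.9 = 22130/216.9 = 102.0 mg/L.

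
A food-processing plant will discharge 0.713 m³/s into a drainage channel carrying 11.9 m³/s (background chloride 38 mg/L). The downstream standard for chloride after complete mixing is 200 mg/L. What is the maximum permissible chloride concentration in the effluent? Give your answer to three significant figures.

2900 mg/L

At the limit, (Qr·Cr + Qe·Cₑ)/(Qr + Qe) = 200:
Cₑ = (12.61·200 − 11.90·38.00) / 0.7130 = 2904 mg/L.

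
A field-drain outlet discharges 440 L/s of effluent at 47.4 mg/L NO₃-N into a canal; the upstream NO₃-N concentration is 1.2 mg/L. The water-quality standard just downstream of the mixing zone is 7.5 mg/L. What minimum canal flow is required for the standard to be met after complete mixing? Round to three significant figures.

Set C_mix = 7.5: (Q·1.200 + 440.0·47.40) / (Q + 440.0) = 7.5
→ Q = 440.0·(47.40 − 7.5)/(7.5 − 1.200) = 2787 L/s.

2790 L/s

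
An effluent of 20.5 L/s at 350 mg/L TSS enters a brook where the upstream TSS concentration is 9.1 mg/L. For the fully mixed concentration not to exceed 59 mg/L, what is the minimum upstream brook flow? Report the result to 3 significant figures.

Set C_mix = 59: (Q·9.100 + 20.50·350.0) / (Q + 20.50) = 59
→ Q = 20.50·(350.0 − 59)/(59 − 9.100) = 119.5 L/s.

120 L/s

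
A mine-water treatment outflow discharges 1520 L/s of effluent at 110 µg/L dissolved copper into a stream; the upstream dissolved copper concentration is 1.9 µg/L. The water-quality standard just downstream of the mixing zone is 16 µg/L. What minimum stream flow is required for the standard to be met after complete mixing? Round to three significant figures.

Set C_mix = 16: (Q·1.900 + 1520·110.0) / (Q + 1520) = 16
→ Q = 1520·(110.0 − 16)/(16 − 1.900) = 10130 L/s.

10100 L/s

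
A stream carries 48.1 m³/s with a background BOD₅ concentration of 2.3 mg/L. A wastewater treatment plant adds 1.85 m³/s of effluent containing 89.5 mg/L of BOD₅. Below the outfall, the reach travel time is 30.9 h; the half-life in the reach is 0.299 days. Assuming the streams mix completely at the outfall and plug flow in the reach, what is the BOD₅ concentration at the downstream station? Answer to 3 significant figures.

After mixing, C = (48.10·2.300 + 1.850·89.50) / 49.95 = 276.2/49.95 = 5.530 mg/L.
Half-life 0.299 d → k = ln 2 / 0.299 = 2.318 d⁻¹.
First-order decay: C = 5.530·exp(−k·t) = 5.530·0.05055 = 0.2795 mg/L.

0.280 mg/L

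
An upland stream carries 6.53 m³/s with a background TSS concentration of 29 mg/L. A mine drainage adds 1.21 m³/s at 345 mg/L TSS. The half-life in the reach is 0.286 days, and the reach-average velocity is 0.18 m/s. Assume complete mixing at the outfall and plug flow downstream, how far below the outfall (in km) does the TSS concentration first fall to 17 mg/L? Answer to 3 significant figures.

Mixed concentration C = ΣQC/ΣQ = (6.530·29.00 + 1.210·345.0) / 7.740 = 606.8/7.740 = 78.40 mg/L.
Half-life 0.286 d → k = ln 2 / 0.286 = 2.424 d⁻¹.
Set 78.40·exp(−k·t) = 17 → t = ln(78.40/17)/k = 54490 s = 15.14 h.
Distance = v·t = 0.18·54490 = 9809 m = 9.809 km.

9.81 km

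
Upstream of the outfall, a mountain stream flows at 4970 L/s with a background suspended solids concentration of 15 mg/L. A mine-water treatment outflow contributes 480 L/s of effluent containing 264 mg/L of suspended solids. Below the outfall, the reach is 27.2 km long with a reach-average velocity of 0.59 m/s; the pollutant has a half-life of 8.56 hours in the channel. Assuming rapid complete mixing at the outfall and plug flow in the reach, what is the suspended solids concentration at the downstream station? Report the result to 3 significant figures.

Mixed concentration C = ΣQC/ΣQ = (4970·15.00 + 480.0·264.0) / 5450 = 201300/5450 = 36.93 mg/L.
Travel time t = 27.2·1000 / 0.59 = 46100 s = 12.81 h.
Half-life 8.56 h → k = ln 2 / 8.56 = 0.08098 h⁻¹ = 1.943 d⁻¹.
Decay over the reach: 36.93·exp(−kt) = 36.93·0.3545 = 13.09 mg/L.

13.1 mg/L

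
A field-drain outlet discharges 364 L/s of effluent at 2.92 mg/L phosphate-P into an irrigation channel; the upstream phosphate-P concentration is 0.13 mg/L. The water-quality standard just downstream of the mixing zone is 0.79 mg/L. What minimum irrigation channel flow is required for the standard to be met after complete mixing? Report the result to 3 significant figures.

1170 L/s

Set C_mix = 0.79: (Q·0.1300 + 364.0·2.920) / (Q + 364.0) = 0.79
→ Q = 364.0·(2.920 − 0.79)/(0.79 − 0.1300) = 1175 L/s.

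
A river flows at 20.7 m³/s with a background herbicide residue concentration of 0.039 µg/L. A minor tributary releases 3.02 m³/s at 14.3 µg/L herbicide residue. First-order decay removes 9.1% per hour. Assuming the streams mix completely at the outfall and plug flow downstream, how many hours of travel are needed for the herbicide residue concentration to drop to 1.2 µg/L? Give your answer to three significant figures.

4.56 h

Mixed concentration C = ΣQC/ΣQ = (20.70·0.03900 + 3.020·14.30) / 23.72 = 43.99/23.72 = 1.855 µg/L.
9.1%/h lost → k = −ln(1 − 0.091) = 0.09541 h⁻¹.
1.855·exp(−k·t) = 1.2 → t = ln(1.855/1.2)/k = 16430 s = 4.563 h.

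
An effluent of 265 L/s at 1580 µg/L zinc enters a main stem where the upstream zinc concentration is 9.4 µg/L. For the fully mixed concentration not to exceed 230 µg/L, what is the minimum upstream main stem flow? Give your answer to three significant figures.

Set C_mix = 230: (Q·9.400 + 265.0·1580) / (Q + 265.0) = 230
→ Q = 265.0·(1580 − 230)/(230 − 9.400) = 1622 L/s.

1620 L/s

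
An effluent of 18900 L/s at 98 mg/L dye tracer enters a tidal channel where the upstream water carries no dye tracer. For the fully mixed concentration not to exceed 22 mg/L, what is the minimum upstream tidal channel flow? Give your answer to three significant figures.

65300 L/s

Set C_mix = 22: (Q·0 + 18900·98.00) / (Q + 18900) = 22
→ Q = 18900·(98.00 − 22)/(22 − 0) = 65290 L/s.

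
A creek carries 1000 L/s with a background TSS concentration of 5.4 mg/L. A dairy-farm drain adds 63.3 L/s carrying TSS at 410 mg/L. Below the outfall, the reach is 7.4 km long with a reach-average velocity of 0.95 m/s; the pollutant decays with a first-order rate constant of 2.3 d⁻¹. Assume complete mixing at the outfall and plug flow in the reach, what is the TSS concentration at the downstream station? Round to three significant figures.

24.0 mg/L

Mass balance: C = (1000·5.400 + 63.30·410.0) / 1063 = 31350/1063 = 29.49 mg/L.
Travel time t = 7.4·1000 / 0.95 = 7789 s = 2.164 h.
First-order decay: C = 29.49·exp(−k·t) = 29.49·0.8127 = 23.96 mg/L.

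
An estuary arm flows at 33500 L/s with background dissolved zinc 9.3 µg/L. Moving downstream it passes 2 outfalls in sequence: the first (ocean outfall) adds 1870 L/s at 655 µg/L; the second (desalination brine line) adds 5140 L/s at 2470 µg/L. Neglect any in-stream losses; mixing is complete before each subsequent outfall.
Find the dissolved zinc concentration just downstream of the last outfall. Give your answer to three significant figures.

After outfall 1: Q = 33500 + 1870 = 35370 L/s; C = (33500·9.300 + 1870·655.0)/35370 = 43.44 µg/L.
After outfall 2: Q = 35370 + 5140 = 40510 L/s; C = (35370·43.44 + 5140·2470)/40510 = 351.3 µg/L.

351 µg/L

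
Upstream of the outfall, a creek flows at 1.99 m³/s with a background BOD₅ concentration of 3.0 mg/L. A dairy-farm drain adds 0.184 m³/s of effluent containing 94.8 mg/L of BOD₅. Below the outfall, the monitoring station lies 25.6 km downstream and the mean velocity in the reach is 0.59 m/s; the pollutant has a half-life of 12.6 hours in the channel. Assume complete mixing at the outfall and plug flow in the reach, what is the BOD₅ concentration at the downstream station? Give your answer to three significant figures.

After mixing, C = (1.990·3.000 + 0.1840·94.80) / 2.174 = 23.41/2.174 = 10.77 mg/L.
Travel time t = 25.6·1000 / 0.59 = 43390 s = 12.05 h.
Half-life 12.6 h → k = ln 2 / 12.6 = 0.05501 h⁻¹ = 1.320 d⁻¹.
Decay over the reach: 10.77·exp(−kt) = 10.77·0.5153 = 5.549 mg/L.

5.55 mg/L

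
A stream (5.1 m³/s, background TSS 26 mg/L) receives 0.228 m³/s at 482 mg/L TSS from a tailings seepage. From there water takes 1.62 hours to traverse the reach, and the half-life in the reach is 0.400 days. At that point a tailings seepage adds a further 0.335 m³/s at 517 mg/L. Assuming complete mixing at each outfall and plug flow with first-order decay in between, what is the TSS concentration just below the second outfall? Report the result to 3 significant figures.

68.7 mg/L

After mixing, C = (5.100·26.00 + 0.2280·482.0) / 5.328 = 242.5/5.328 = 45.51 mg/L; combined flow 5.328 m³/s.
Half-life 0.400 d → k = ln 2 / 0.400 = 1.733 d⁻¹.
Decay over the reach: 45.51·exp(−kt) = 45.51·0.8896 = 40.49 mg/L.
At the second outfall, C = (5.328·40.49 + 0.3350·517.0) / (5.328 + 0.3350) = 68.68 mg/L.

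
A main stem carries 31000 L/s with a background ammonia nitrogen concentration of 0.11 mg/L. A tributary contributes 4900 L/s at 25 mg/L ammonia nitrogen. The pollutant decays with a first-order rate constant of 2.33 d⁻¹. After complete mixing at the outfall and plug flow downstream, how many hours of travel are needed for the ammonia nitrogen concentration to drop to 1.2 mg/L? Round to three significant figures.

Flow-weighted average: C = (31000·0.1100 + 4900·25.00) / 35900 = 125900/35900 = 3.507 mg/L.
3.507·exp(−k·t) = 1.2 → t = ln(3.507/1.2)/k = 39770 s = 11.05 h.

11.0 h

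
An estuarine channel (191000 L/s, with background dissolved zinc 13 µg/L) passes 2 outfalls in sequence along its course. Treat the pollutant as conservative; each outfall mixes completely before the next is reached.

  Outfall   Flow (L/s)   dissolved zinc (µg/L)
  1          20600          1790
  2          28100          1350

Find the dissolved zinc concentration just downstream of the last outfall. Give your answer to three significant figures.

Outfall 1: combined Q = 211600 L/s; C = (191000·13.00 + 20600·1790)/211600 = 186.0 µg/L.
Outfall 2: combined Q = 239700 L/s; C = (211600·186.0 + 28100·1350)/239700 = 322.5 µg/L.

322 µg/L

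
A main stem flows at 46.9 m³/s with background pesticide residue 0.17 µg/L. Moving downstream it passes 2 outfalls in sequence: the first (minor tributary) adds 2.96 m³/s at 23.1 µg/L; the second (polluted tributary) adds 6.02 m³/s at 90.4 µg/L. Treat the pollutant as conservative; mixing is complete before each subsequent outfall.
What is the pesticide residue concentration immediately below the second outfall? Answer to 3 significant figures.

11.1 µg/L

Below outfall 1: Q → 49.86 m³/s, C = (46.90·0.1700 + 2.960·23.10)/49.86 = 1.531 µg/L.
Below outfall 2: Q → 55.88 m³/s, C = (49.86·1.531 + 6.020·90.40)/55.88 = 11.11 µg/L.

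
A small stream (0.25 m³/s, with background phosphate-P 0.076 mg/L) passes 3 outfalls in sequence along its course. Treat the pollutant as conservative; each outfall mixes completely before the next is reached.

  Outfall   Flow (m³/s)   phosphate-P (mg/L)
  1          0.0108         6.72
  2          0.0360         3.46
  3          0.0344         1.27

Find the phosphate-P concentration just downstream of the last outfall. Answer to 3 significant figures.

0.784 mg/L

Outfall 1: combined Q = 0.2608 m³/s; C = (0.2500·0.07600 + 0.01080·6.720)/0.2608 = 0.3511 mg/L.
Outfall 2: combined Q = 0.2968 m³/s; C = (0.2608·0.3511 + 0.03600·3.460)/0.2968 = 0.7282 mg/L.
Outfall 3: combined Q = 0.3312 m³/s; C = (0.2968·0.7282 + 0.03440·1.270)/0.3312 = 0.7845 mg/L.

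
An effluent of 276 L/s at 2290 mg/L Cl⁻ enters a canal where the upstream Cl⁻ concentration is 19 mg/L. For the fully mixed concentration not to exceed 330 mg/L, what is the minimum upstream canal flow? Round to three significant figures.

Set C_mix = 330: (Q·19.00 + 276.0·2290) / (Q + 276.0) = 330
→ Q = 276.0·(2290 − 330)/(330 − 19.00) = 1739 L/s.

1740 L/s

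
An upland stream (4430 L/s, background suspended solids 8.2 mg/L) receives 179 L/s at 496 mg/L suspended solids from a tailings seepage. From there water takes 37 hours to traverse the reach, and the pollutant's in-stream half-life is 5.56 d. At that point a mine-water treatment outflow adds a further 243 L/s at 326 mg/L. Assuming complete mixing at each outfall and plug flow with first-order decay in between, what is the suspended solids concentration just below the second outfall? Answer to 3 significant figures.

37.6 mg/L

After mixing, C = (4430·8.200 + 179.0·496.0) / 4609 = 125100/4609 = 27.14 mg/L; combined flow 4609 L/s.
Half-life 5.56 d → k = ln 2 / 5.56 = 0.1247 d⁻¹.
Decay over the reach: 27.14·exp(−kt) = 27.14·0.8251 = 22.40 mg/L.
At the second outfall, C = (4609·22.40 + 243.0·326.0) / (4609 + 243.0) = 37.60 mg/L.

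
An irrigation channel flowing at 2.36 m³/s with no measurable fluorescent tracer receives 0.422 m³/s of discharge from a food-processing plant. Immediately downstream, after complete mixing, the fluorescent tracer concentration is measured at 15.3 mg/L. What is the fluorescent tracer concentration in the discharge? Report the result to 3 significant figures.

Mass balance: 2.360·0 + 0.4220·Cₑ = 2.782·15.30
→ Cₑ = (2.782·15.30 − 2.360·0) / 0.4220 = 100.9 mg/L.

101 mg/L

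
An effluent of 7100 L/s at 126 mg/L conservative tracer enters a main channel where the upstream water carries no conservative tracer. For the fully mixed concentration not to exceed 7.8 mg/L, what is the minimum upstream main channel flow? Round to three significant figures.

108000 L/s

Set C_mix = 7.8: (Q·0 + 7100·126.0) / (Q + 7100) = 7.8
→ Q = 7100·(126.0 − 7.8)/(7.8 − 0) = 107600 L/s.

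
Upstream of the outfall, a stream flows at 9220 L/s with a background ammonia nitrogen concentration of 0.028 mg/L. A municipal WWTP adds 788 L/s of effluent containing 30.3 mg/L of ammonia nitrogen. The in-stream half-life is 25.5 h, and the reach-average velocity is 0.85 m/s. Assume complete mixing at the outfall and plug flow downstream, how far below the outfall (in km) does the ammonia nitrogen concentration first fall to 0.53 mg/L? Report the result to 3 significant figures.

After mixing, C = (9220·0.02800 + 788.0·30.30) / 10010 = 24130/10010 = 2.412 mg/L.
Half-life 25.5 h → k = ln 2 / 25.5 = 0.02718 h⁻¹ = 0.6524 d⁻¹.
Set 2.412·exp(−k·t) = 0.53 → t = ln(2.412/0.53)/k = 200700 s = 55.74 h.
Distance = v·t = 0.85·200700 = 170600 m = 170.6 km.

171 km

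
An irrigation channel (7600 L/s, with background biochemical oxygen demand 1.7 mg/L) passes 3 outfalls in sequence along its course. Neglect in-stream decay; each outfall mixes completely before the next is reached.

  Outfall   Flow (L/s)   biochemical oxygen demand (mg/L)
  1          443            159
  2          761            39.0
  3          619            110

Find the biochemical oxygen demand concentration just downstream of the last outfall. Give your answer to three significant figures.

19.2 mg/L

Outfall 1: combined Q = 8043 L/s; C = (7600·1.700 + 443.0·159.0)/8043 = 10.36 mg/L.
Outfall 2: combined Q = 8804 L/s; C = (8043·10.36 + 761.0·39.00)/8804 = 12.84 mg/L.
Outfall 3: combined Q = 9423 L/s; C = (8804·12.84 + 619.0·110.0)/9423 = 19.22 mg/L.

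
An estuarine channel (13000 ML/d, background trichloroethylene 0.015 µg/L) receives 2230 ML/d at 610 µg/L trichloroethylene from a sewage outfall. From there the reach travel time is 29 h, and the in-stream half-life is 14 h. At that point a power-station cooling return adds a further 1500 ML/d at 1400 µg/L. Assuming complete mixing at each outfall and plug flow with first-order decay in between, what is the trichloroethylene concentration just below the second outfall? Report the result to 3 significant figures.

145 µg/L

Mass balance: C = (13000·0.01500 + 2230·610.0) / 15230 = 1360000/15230 = 89.33 µg/L; combined flow 15230 ML/d.
Half-life 14 h → k = ln 2 / 14 = 0.04951 h⁻¹ = 1.188 d⁻¹.
Applying C = C₀e^(−kt): 89.33 × 0.2379 = 21.25 µg/L.
Second outfall: C = (15230·21.25 + 1500·1400)/16730 = 144.9 µg/L.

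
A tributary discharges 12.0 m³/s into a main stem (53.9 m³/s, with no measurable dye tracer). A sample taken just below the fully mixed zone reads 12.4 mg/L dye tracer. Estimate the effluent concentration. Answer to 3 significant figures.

68.1 mg/L

Mass balance: 53.90·0 + 12.00·Cₑ = 65.90·12.40
→ Cₑ = (65.90·12.40 − 53.90·0) / 12.00 = 68.10 mg/L.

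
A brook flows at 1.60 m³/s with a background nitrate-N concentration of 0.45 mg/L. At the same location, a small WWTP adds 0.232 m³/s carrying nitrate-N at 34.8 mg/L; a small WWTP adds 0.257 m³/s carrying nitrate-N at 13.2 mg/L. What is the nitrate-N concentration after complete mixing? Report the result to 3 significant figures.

5.83 mg/L

Mass balance: C = (1.600·0.4500 + 0.2320·34.80 + 0.2570·13.20) / 2.089 = 12.19/2.089 = 5.833 mg/L.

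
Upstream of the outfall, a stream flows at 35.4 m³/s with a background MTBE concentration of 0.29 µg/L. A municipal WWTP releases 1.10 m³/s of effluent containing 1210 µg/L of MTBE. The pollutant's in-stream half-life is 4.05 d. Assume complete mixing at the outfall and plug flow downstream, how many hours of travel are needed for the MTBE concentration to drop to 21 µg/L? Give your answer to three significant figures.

78.5 h

Mass balance: C = (35.40·0.2900 + 1.100·1210) / 36.50 = 1341/36.50 = 36.75 µg/L.
Half-life 4.05 d → k = ln 2 / 4.05 = 0.1711 d⁻¹.
36.75·exp(−k·t) = 21 → t = ln(36.75/21)/k = 282500 s = 78.46 h.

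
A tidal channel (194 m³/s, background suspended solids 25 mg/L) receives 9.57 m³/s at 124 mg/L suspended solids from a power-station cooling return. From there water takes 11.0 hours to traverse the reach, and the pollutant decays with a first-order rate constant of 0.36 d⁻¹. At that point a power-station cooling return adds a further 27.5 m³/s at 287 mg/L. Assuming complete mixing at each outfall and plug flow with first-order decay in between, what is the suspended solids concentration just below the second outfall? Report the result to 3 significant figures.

Mixed concentration C = ΣQC/ΣQ = (194.0·25.00 + 9.570·124.0) / 203.6 = 6037/203.6 = 29.65 mg/L; combined flow 203.6 m³/s.
Decay over the reach: 29.65·exp(−kt) = 29.65·0.8479 = 25.14 mg/L.
Second outfall: C = (203.6·25.14 + 27.50·287.0)/231.1 = 56.31 mg/L.

56.3 mg/L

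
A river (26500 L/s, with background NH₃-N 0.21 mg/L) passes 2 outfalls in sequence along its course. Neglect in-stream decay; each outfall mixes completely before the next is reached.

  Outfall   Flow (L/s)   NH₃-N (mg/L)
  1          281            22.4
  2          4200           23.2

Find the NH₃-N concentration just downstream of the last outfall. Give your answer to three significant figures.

After outfall 1: Q = 26500 + 281.0 = 26780 L/s; C = (26500·0.2100 + 281.0·22.40)/26780 = 0.4428 mg/L.
After outfall 2: Q = 26780 + 4200 = 30980 L/s; C = (26780·0.4428 + 4200·23.20)/30980 = 3.528 mg/L.

3.53 mg/L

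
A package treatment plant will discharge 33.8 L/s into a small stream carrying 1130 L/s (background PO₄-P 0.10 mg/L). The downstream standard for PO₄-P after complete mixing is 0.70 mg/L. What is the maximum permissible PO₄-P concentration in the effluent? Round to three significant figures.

20.8 mg/L

At the limit, (Qr·Cr + Qe·Cₑ)/(Qr + Qe) = 0.70:
Cₑ = (1164·0.70 − 1130·0.1000) / 33.80 = 20.76 mg/L.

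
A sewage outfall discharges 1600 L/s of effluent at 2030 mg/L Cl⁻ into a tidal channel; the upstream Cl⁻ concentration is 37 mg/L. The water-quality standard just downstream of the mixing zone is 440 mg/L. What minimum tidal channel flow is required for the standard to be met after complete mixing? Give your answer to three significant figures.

6310 L/s

Set C_mix = 440: (Q·37.00 + 1600·2030) / (Q + 1600) = 440
→ Q = 1600·(2030 − 440)/(440 − 37.00) = 6313 L/s.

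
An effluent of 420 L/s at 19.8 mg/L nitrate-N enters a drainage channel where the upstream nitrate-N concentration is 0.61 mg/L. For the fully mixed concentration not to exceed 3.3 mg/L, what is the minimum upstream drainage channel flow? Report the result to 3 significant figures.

2580 L/s

Set C_mix = 3.3: (Q·0.6100 + 420.0·19.80) / (Q + 420.0) = 3.3
→ Q = 420.0·(19.80 − 3.3)/(3.3 − 0.6100) = 2576 L/s.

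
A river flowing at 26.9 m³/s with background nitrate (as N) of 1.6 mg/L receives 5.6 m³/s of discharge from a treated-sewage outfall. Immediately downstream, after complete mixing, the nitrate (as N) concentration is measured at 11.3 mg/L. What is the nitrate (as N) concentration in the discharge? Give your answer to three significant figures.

Mass balance: 26.90·1.600 + 5.600·Cₑ = 32.50·11.30
→ Cₑ = (32.50·11.30 − 26.90·1.600) / 5.600 = 57.89 mg/L.

57.9 mg/L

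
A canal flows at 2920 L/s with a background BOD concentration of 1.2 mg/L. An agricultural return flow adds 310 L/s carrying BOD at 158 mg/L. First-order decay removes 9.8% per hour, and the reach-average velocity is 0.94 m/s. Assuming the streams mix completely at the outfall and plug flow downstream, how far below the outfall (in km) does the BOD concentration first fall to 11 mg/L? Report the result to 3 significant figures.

Mass balance: C = (2920·1.200 + 310.0·158.0) / 3230 = 52480/3230 = 16.25 mg/L.
9.8%/h lost → k = −ln(1 − 0.098) = 0.1031 h⁻¹.
Set 16.25·exp(−k·t) = 11 → t = ln(16.25/11)/k = 13620 s = 3.783 h.
Distance = v·t = 0.94·13620 = 12800 m = 12.80 km.

12.8 km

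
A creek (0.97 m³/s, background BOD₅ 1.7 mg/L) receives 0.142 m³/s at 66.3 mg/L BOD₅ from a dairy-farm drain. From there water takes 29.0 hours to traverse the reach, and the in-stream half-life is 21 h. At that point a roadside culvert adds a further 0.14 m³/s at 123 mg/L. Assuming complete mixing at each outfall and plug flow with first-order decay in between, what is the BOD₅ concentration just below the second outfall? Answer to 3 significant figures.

17.1 mg/L

Conservation of mass: C = (0.9700·1.700 + 0.1420·66.30) / 1.112 = 11.06/1.112 = 9.949 mg/L; combined flow 1.112 m³/s.
Half-life 21 h → k = ln 2 / 21 = 0.03301 h⁻¹ = 0.7922 d⁻¹.
First-order decay: C = 9.949·exp(−k·t) = 9.949·0.3840 = 3.820 mg/L.
At the second outfall, C = (1.112·3.820 + 0.1400·123.0) / (1.112 + 0.1400) = 17.15 mg/L.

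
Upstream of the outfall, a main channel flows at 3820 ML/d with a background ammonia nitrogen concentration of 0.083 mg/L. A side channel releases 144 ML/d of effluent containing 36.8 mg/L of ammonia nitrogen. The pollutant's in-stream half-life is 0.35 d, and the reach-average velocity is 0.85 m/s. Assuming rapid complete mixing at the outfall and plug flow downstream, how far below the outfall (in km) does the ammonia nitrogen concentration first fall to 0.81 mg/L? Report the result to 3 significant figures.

After mixing, C = (3820·0.08300 + 144.0·36.80) / 3964 = 5616/3964 = 1.417 mg/L.
Half-life 0.35 d → k = ln 2 / 0.35 = 1.980 d⁻¹.
Set 1.417·exp(−k·t) = 0.81 → t = ln(1.417/0.81)/k = 24390 s = 6.776 h.
Distance = v·t = 0.85·24390 = 20730 m = 20.73 km.

20.7 km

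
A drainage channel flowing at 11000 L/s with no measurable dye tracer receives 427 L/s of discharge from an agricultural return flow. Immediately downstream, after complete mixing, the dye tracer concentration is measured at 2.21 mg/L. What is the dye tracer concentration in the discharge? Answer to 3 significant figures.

59.1 mg/L

Mass balance: 11000·0 + 427.0·Cₑ = 11430·2.210
→ Cₑ = (11430·2.210 − 11000·0) / 427.0 = 59.14 mg/L.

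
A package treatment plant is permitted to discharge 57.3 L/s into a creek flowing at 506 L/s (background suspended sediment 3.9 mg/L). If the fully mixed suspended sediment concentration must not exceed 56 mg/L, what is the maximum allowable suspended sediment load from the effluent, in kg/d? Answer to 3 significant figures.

2550 kg/d

Mass balance at the limit: 506.0·3.900 + 57.30·Cₑ = 563.3·56 → Cₑ = 516.1 mg/L.
57.30 L/s = 0.05730 m³/s. Load = 0.05730 m³/s × 516.1 g/m³ × 86 400 s/d = 2555 kg/d.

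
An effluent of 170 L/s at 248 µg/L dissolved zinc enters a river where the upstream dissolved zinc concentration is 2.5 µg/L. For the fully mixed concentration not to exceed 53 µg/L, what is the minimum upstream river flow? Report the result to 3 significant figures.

656 L/s

Set C_mix = 53: (Q·2.500 + 170.0·248.0) / (Q + 170.0) = 53
→ Q = 170.0·(248.0 − 53)/(53 − 2.500) = 656.4 L/s.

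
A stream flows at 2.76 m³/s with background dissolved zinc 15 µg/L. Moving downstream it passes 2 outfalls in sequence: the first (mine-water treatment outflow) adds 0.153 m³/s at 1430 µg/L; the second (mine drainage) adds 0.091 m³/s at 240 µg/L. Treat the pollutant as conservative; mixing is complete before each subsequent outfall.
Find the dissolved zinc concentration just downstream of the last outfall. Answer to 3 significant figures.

After outfall 1: Q = 2.760 + 0.1530 = 2.913 m³/s; C = (2.760·15.00 + 0.1530·1430)/2.913 = 89.32 µg/L.
After outfall 2: Q = 2.913 + 0.09100 = 3.004 m³/s; C = (2.913·89.32 + 0.09100·240.0)/3.004 = 93.88 µg/L.

93.9 µg/L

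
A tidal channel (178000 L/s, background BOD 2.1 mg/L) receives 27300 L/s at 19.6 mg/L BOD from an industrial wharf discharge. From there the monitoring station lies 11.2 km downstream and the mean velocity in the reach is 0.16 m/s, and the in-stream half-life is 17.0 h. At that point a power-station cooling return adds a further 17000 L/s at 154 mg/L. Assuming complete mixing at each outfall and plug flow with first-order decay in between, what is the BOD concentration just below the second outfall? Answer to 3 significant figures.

13.6 mg/L

Mass balance: C = (178000·2.100 + 27300·19.60) / 205300 = 908900/205300 = 4.427 mg/L; combined flow 205300 L/s.
Travel time t = 11.2·1000 / 0.16 = 70000 s = 19.44 h.
Half-life 17.0 h → k = ln 2 / 17.0 = 0.04077 h⁻¹ = 0.9786 d⁻¹.
Decay over the reach: 4.427·exp(−kt) = 4.427·0.4526 = 2.004 mg/L.
At the second outfall, C = (205300·2.004 + 17000·154.0) / (205300 + 17000) = 13.63 mg/L.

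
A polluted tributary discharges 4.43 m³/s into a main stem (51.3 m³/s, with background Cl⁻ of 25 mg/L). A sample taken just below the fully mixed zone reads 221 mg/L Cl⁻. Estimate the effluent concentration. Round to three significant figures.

2490 mg/L

Mass balance: 51.30·25.00 + 4.430·Cₑ = 55.73·221.0
→ Cₑ = (55.73·221.0 − 51.30·25.00) / 4.430 = 2491 mg/L.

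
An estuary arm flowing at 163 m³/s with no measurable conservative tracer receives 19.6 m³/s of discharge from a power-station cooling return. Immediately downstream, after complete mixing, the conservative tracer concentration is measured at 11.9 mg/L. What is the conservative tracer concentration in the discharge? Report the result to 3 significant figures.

111 mg/L

Mass balance: 163.0·0 + 19.60·Cₑ = 182.6·11.90
→ Cₑ = (182.6·11.90 − 163.0·0) / 19.60 = 110.9 mg/L.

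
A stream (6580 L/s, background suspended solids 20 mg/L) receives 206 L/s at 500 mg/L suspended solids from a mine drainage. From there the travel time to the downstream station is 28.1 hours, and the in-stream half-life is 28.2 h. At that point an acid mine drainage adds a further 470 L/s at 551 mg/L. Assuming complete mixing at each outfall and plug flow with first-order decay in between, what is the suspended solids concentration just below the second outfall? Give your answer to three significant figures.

Flow-weighted average: C = (6580·20.00 + 206.0·500.0) / 6786 = 234600/6786 = 34.57 mg/L; combined flow 6786 L/s.
Half-life 28.2 h → k = ln 2 / 28.2 = 0.02458 h⁻¹ = 0.5899 d⁻¹.
Applying C = C₀e^(−kt): 34.57 × 0.5012 = 17.33 mg/L.
Second outfall: C = (6786·17.33 + 470.0·551.0)/7256 = 51.90 mg/L.

51.9 mg/L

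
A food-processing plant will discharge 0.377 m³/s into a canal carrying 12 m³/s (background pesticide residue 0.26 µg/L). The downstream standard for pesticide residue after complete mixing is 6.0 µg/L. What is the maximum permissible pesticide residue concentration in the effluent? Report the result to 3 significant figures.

At the limit, (Qr·Cr + Qe·Cₑ)/(Qr + Qe) = 6.0:
Cₑ = (12.38·6.0 − 12.00·0.2600) / 0.3770 = 188.7 µg/L.

189 µg/L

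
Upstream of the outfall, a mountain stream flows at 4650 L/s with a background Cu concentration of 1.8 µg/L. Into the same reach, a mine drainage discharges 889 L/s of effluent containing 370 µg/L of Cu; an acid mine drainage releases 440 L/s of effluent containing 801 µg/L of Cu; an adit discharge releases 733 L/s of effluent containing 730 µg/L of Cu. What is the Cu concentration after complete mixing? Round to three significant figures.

Mixed concentration C = ΣQC/ΣQ = (4650·1.800 + 889.0·370.0 + 440.0·801.0 + 733.0·730.0) / 6712 = 1225000/6712 = 182.5 µg/L.

182 µg/L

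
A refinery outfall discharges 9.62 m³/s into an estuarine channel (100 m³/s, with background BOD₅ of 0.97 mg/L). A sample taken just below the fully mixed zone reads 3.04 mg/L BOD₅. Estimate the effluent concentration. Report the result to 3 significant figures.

24.6 mg/L

Mass balance: 100.0·0.9700 + 9.620·Cₑ = 109.6·3.040
→ Cₑ = (109.6·3.040 − 100.0·0.9700) / 9.620 = 24.56 mg/L.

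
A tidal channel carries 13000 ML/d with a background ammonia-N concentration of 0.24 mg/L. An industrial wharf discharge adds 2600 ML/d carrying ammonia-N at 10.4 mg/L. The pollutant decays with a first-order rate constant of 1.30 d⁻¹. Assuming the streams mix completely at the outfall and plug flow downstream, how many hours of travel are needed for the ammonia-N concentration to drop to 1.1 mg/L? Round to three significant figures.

After mixing, C = (13000·0.2400 + 2600·10.40) / 15600 = 30160/15600 = 1.933 mg/L.
1.933·exp(−k·t) = 1.1 → t = ln(1.933/1.1)/k = 37480 s = 10.41 h.

10.4 h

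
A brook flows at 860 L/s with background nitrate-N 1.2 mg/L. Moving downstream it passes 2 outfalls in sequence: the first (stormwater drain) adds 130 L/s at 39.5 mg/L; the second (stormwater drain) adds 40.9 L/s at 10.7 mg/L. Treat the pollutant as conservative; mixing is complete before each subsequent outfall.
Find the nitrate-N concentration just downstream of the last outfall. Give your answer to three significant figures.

6.41 mg/L

After outfall 1: Q = 860.0 + 130.0 = 990.0 L/s; C = (860.0·1.200 + 130.0·39.50)/990.0 = 6.229 mg/L.
After outfall 2: Q = 990.0 + 40.90 = 1031 L/s; C = (990.0·6.229 + 40.90·10.70)/1031 = 6.407 mg/L.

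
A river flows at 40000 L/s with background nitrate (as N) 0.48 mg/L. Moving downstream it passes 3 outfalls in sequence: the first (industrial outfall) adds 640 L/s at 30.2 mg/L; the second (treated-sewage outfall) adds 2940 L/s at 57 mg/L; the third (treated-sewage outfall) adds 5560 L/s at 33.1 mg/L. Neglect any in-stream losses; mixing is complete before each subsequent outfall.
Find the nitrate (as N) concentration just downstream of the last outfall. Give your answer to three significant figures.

After outfall 1: Q = 40000 + 640.0 = 40640 L/s; C = (40000·0.4800 + 640.0·30.20)/40640 = 0.9480 mg/L.
After outfall 2: Q = 40640 + 2940 = 43580 L/s; C = (40640·0.9480 + 2940·57.00)/43580 = 4.729 mg/L.
After outfall 3: Q = 43580 + 5560 = 49140 L/s; C = (43580·4.729 + 5560·33.10)/49140 = 7.939 mg/L.

7.94 mg/L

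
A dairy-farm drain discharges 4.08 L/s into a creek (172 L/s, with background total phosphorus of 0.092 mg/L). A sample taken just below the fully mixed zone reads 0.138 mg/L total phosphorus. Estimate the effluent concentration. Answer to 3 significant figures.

2.08 mg/L

Mass balance: 172.0·0.09200 + 4.080·Cₑ = 176.1·0.1380
→ Cₑ = (176.1·0.1380 − 172.0·0.09200) / 4.080 = 2.077 mg/L.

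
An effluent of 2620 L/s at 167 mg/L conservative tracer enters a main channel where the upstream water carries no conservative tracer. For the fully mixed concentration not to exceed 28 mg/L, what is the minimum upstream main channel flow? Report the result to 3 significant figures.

Set C_mix = 28: (Q·0 + 2620·167.0) / (Q + 2620) = 28
→ Q = 2620·(167.0 − 28)/(28 − 0) = 13010 L/s.

13000 L/s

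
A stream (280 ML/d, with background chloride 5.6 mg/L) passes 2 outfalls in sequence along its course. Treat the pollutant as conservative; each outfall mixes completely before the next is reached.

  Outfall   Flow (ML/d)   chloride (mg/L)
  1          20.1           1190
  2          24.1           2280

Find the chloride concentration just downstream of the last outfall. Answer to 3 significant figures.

248 mg/L

Below outfall 1: Q → 300.1 ML/d, C = (280.0·5.600 + 20.10·1190)/300.1 = 84.93 mg/L.
Below outfall 2: Q → 324.2 ML/d, C = (300.1·84.93 + 24.10·2280)/324.2 = 248.1 mg/L.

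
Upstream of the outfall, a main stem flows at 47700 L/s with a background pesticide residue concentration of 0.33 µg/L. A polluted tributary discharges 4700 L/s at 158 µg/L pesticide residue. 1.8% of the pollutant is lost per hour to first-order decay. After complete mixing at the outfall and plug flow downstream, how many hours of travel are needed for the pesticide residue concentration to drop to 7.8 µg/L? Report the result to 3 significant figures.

34.0 h

Mixed concentration C = ΣQC/ΣQ = (47700·0.3300 + 4700·158.0) / 52400 = 758300/52400 = 14.47 µg/L.
1.8%/h lost → k = −ln(1 − 0.018) = 0.01816 h⁻¹.
14.47·exp(−k·t) = 7.8 → t = ln(14.47/7.8)/k = 122500 s = 34.03 h.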